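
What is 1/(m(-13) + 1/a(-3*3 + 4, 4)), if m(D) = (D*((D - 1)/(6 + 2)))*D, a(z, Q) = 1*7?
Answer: -28/8277 ≈ -0.0033829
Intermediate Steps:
a(z, Q) = 7
m(D) = D**2*(-1/8 + D/8) (m(D) = (D*((-1 + D)/8))*D = (D*((-1 + D)*(1/8)))*D = (D*(-1/8 + D/8))*D = D**2*(-1/8 + D/8))
1/(m(-13) + 1/a(-3*3 + 4, 4)) = 1/((1/8)*(-13)**2*(-1 - 13) + 1/7) = 1/((1/8)*169*(-14) + 1/7) = 1/(-1183/4 + 1/7) = 1/(-8277/28) = -28/8277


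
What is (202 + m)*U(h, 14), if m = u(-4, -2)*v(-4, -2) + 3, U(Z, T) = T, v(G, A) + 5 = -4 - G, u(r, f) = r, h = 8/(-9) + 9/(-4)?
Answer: 3150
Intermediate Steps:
h = -113/36 (h = 8*(-⅑) + 9*(-¼) = -8/9 - 9/4 = -113/36 ≈ -3.1389)
v(G, A) = -9 - G (v(G, A) = -5 + (-4 - G) = -9 - G)
m = 23 (m = -4*(-9 - 1*(-4)) + 3 = -4*(-9 + 4) + 3 = -4*(-5) + 3 = 20 + 3 = 23)
(202 + m)*U(h, 14) = (202 + 23)*14 = 225*14 = 3150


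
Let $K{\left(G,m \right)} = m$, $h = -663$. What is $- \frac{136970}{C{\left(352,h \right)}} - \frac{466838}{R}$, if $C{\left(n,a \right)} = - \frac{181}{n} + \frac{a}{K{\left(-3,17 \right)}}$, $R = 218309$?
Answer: $\frac{1502704946174}{433779983} \approx 3464.2$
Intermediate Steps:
$C{\left(n,a \right)} = - \frac{181}{n} + \frac{a}{17}$
$- \frac{136970}{C{\left(352,h \right)}} - \frac{466838}{R} = - \frac{136970}{- \frac{181}{352} + \frac{1}{17} \left(-663\right)} - \frac{466838}{218309} = - \frac{136970}{\left(-181\right) \frac{1}{352} - 39} - \frac{466838}{218309} = - \frac{136970}{- \frac{181}{352} - 39} - \frac{466838}{218309} = - \frac{136970}{- \frac{13909}{352}} - \frac{466838}{218309} = \left(-136970\right) \left(- \frac{352}{13909}\right) - \frac{466838}{218309} = \frac{48213440}{13909} - \frac{466838}{218309} = \frac{1502704946174}{433779983}$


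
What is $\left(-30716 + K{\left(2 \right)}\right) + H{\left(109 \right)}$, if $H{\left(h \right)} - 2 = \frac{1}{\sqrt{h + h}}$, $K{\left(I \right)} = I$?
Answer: $-30712 + \frac{\sqrt{218}}{218} \approx -30712.0$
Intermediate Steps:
$H{\left(h \right)} = 2 + \frac{\sqrt{2}}{2 \sqrt{h}}$ ($H{\left(h \right)} = 2 + \frac{1}{\sqrt{h + h}} = 2 + \frac{1}{\sqrt{2 h}} = 2 + \frac{1}{\sqrt{2} \sqrt{h}} = 2 + \frac{\sqrt{2}}{2 \sqrt{h}}$)
$\left(-30716 + K{\left(2 \right)}\right) + H{\left(109 \right)} = \left(-30716 + 2\right) + \left(2 + \frac{\sqrt{2}}{2 \sqrt{109}}\right) = -30714 + \left(2 + \frac{\sqrt{2} \frac{\sqrt{109}}{109}}{2}\right) = -30714 + \left(2 + \frac{\sqrt{218}}{218}\right) = -30712 + \frac{\sqrt{218}}{218}$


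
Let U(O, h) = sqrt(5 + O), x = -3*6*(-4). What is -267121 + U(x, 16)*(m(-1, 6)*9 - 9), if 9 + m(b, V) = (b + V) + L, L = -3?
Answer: -267121 - 72*sqrt(77) ≈ -2.6775e+5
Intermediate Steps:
x = 72 (x = -18*(-4) = 72)
m(b, V) = -12 + V + b (m(b, V) = -9 + ((b + V) - 3) = -9 + ((V + b) - 3) = -9 + (-3 + V + b) = -12 + V + b)
-267121 + U(x, 16)*(m(-1, 6)*9 - 9) = -267121 + sqrt(5 + 72)*((-12 + 6 - 1)*9 - 9) = -267121 + sqrt(77)*(-7*9 - 9) = -267121 + sqrt(77)*(-63 - 9) = -267121 + sqrt(77)*(-72) = -267121 - 72*sqrt(77)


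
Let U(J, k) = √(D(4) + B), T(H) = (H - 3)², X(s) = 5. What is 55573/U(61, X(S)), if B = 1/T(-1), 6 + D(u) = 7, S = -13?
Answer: 13076*√17 ≈ 53914.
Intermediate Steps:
D(u) = 1 (D(u) = -6 + 7 = 1)
T(H) = (-3 + H)²
B = 1/16 (B = 1/((-3 - 1)²) = 1/((-4)²) = 1/16 ≈ 0.062500)
U(J, k) = √17/4 (U(J, k) = √(1 + 1/16) = √(17/16) = √17/4)
55573/U(61, X(S)) = 55573/((√17/4)) = 55573*(4*√17/17) = 13076*√17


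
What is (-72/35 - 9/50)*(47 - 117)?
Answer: 783/5 ≈ 156.60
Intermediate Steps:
(-72/35 - 9/50)*(47 - 117) = (-72*1/35 - 9*1/50)*(-70) = (-72/35 - 9/50)*(-70) = -783/350*(-70) = 783/5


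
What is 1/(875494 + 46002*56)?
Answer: 1/3451606 ≈ 2.8972e-7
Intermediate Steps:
1/(875494 + 46002*56) = 1/(875494 + 2576112) = 1/3451606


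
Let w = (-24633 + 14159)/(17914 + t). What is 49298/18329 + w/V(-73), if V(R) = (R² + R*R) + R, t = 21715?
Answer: 20678986250624/7688519975485 ≈ 2.6896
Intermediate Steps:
w = -10474/39629 (w = (-24633 + 14159)/(17914 + 21715) = -10474/39629 ≈ -0.26430)
V(R) = R + 2*R² (V(R) = (R² + R²) + R = 2*R² + R = R + 2*R²)
49298/18329 + w/V(-73) = 49298/18329 - 10474*(-1/(73*(1 + 2*(-73))))/39629 = 49298*(1/18329) - 10474*(-1/(73*(1 - 146)))/39629 = 49298/18329 - 10474/(39629*((-73*(-145)))) = 49298/18329 - 10474/39629/10585 = 49298/18329 - 10474/39629*1/10585 = 49298/18329 - 10474/419472965 = 20678986250624/7688519975485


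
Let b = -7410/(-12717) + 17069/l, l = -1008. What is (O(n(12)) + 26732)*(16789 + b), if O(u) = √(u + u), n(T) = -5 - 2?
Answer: 53217511532519/118692 + 7963117093*I*√14/474768 ≈ 4.4837e+8 + 62758.0*I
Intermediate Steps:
n(T) = -7
b = -7762859/474768 (b = -7410/(-12717) + 17069/(-1008) = -7410*(-1/12717) + 17069*(-1/1008) = 2470/4239 - 17069/1008 = -7762859/474768 ≈ -16.351)
O(u) = √2*√u (O(u) = √(2*u) = √2*√u)
(O(n(12)) + 26732)*(16789 + b) = (√2*√(-7) + 26732)*(16789 - 7762859/474768) = (√2*(I*√7) + 26732)*(7963117093/474768) = (I*√14 + 26732)*(7963117093/474768) = (26732 + I*√14)*(7963117093/474768) = 53217511532519/118692 + 7963117093*I*√14/474768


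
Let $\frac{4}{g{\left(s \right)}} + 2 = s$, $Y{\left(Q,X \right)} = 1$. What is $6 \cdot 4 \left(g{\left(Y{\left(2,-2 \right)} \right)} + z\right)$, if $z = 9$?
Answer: $120$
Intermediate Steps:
$g{\left(s \right)} = \frac{4}{-2 + s}$
$6 \cdot 4 \left(g{\left(Y{\left(2,-2 \right)} \right)} + z\right) = 6 \cdot 4 \left(\frac{4}{-2 + 1} + 9\right) = 24 \left(\frac{4}{-1} + 9\right) = 24 \left(4 \left(-1\right) + 9\right) = 24 \left(-4 + 9\right) = 24 \cdot 5 = 120$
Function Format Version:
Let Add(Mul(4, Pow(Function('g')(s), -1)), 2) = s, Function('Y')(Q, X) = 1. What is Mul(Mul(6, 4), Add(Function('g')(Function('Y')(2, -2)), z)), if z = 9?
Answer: 120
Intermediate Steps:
Function('g')(s) = Mul(4, Pow(Add(-2, s), -1))
Mul(Mul(6, 4), Add(Function('g')(Function('Y')(2, -2)), z)) = Mul(Mul(6, 4), Add(Mul(4, Pow(Add(-2, 1), -1)), 9)) = Mul(24, Add(Mul(4, Pow(-1, -1)), 9)) = Mul(24, Add(Mul(4, -1), 9)) = Mul(24, Add(-4, 9)) = Mul(24, 5) = 120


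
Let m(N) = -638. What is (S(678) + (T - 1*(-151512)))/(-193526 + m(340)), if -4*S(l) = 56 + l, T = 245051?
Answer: -792759/388328 ≈ -2.0415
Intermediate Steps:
S(l) = -14 - l/4 (S(l) = -(56 + l)/4 = -14 - l/4)
(S(678) + (T - 1*(-151512)))/(-193526 + m(340)) = ((-14 - 1/4*678) + (245051 - 1*(-151512)))/(-193526 - 638) = ((-14 - 339/2) + (245051 + 151512))/(-194164) = (-367/2 + 396563)*(-1/194164) = (792759/2)*(-1/194164) = -792759/388328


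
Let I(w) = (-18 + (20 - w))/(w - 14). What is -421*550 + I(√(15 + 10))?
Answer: -694649/3 ≈ -2.3155e+5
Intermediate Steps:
I(w) = (2 - w)/(-14 + w)
-421*550 + I(√(15 + 10)) = -421*550 + (2 - √(15 + 10))/(-14 + √(15 + 10)) = -231550 + (2 - √25)/(-14 + √25) = -231550 + (2 - 1*5)/(-14 + 5) = -231550 + (2 - 5)/(-9) = -231550 - ⅑*(-3) = -231550 + ⅓ = -694649/3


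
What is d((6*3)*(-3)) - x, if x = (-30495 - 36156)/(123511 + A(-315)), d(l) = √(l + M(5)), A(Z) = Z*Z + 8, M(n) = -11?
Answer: 22217/74248 + I*√65 ≈ 0.29923 + 8.0623*I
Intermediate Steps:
A(Z) = 8 + Z² (A(Z) = Z² + 8 = 8 + Z²)
d(l) = √(-11 + l) (d(l) = √(l - 11) = √(-11 + l))
x = -22217/74248 (x = (-30495 - 36156)/(123511 + (8 + (-315)²)) = -66651/(123511 + (8 + 99225)) = -66651/(123511 + 99233) = -66651/222744 = -66651*1/222744 = -22217/74248 ≈ -0.29923)
d((6*3)*(-3)) - x = √(-11 + (6*3)*(-3)) - 1*(-22217/74248) = √(-11 + 18*(-3)) + 22217/74248 = √(-11 - 54) + 22217/74248 = √(-65) + 22217/74248 = I*√65 + 22217/74248 = 22217/74248 + I*√65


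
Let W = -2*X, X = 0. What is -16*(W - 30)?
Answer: 480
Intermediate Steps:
W = 0 (W = -2*0 = 0)
-16*(W - 30) = -16*(0 - 30) = -16*(-30) = 480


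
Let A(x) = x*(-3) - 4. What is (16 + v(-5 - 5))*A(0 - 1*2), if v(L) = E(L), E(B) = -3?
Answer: 26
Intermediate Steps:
v(L) = -3
A(x) = -4 - 3*x (A(x) = -3*x - 4 = -4 - 3*x)
(16 + v(-5 - 5))*A(0 - 1*2) = (16 - 3)*(-4 - 3*(0 - 1*2)) = 13*(-4 - 3*(0 - 2)) = 13*(-4 - 3*(-2)) = 13*(-4 + 6) = 13*2 = 26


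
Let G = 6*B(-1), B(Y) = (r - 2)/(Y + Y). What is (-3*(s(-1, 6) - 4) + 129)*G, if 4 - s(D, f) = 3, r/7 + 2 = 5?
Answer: -7866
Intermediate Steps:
r = 21 (r = -14 + 7*5 = -14 + 35 = 21)
s(D, f) = 1 (s(D, f) = 4 - 1*3 = 4 - 3 = 1)
B(Y) = 19/(2*Y) (B(Y) = (21 - 2)/(Y + Y) = 19/((2*Y)) = 19*(1/(2*Y)) = 19/(2*Y))
G = -57 (G = 6*((19/2)/(-1)) = 6*((19/2)*(-1)) = 6*(-19/2) = -57)
(-3*(s(-1, 6) - 4) + 129)*G = (-3*(1 - 4) + 129)*(-57) = (-3*(-3) + 129)*(-57) = (9 + 129)*(-57) = 138*(-57) = -7866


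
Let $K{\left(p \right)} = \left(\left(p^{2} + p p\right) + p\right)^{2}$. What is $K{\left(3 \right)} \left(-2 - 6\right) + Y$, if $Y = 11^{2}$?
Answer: $-3407$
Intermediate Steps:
$Y = 121$
$K{\left(p \right)} = \left(p + 2 p^{2}\right)^{2}$ ($K{\left(p \right)} = \left(\left(p^{2} + p^{2}\right) + p\right)^{2} = \left(2 p^{2} + p\right)^{2} = \left(p + 2 p^{2}\right)^{2}$)
$K{\left(3 \right)} \left(-2 - 6\right) + Y = 3^{2} \left(1 + 2 \cdot 3\right)^{2} \left(-2 - 6\right) + 121 = 9 \left(1 + 6\right)^{2} \left(-2 - 6\right) + 121 = 9 \cdot 7^{2} \left(-8\right) + 121 = 9 \cdot 49 \left(-8\right) + 121 = 441 \left(-8\right) + 121 = -3528 + 121 = -3407$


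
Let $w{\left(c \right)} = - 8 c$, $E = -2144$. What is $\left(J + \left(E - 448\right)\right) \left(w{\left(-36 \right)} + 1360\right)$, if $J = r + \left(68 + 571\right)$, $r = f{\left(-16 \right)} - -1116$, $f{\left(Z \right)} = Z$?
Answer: $-1405744$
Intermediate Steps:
$r = 1100$ ($r = -16 - -1116 = -16 + 1116 = 1100$)
$J = 1739$ ($J = 1100 + \left(68 + 571\right) = 1100 + 639 = 1739$)
$\left(J + \left(E - 448\right)\right) \left(w{\left(-36 \right)} + 1360\right) = \left(1739 - 2592\right) \left(\left(-8\right) \left(-36\right) + 1360\right) = \left(1739 - 2592\right) \left(288 + 1360\right) = \left(1739 - 2592\right) 1648 = \left(-853\right) 1648 = -1405744$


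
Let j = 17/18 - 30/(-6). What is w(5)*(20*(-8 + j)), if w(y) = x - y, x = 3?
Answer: 740/9 ≈ 82.222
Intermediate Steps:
w(y) = 3 - y
j = 107/18 (j = 17*(1/18) - 30*(-1/6) = 17/18 + 5 = 107/18 ≈ 5.9444)
w(5)*(20*(-8 + j)) = (3 - 1*5)*(20*(-8 + 107/18)) = (3 - 5)*(20*(-37/18)) = -2*(-370/9) = 740/9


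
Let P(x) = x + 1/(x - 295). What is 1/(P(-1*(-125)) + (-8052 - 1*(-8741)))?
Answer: 170/138379 ≈ 0.0012285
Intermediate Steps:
P(x) = x + 1/(-295 + x)
1/(P(-1*(-125)) + (-8052 - 1*(-8741))) = 1/((1 + (-1*(-125))**2 - (-295)*(-125))/(-295 - 1*(-125)) + (-8052 - 1*(-8741))) = 1/((1 + 125**2 - 295*125)/(-295 + 125) + (-8052 + 8741)) = 1/((1 + 15625 - 36875)/(-170) + 689) = 1/(-1/170*(-21249) + 689) = 1/(21249/170 + 689) = 1/(138379/170) = 170/138379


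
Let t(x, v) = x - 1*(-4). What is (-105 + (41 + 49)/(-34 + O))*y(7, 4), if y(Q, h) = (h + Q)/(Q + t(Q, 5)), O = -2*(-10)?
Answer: -1430/21 ≈ -68.095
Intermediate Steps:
O = 20
t(x, v) = 4 + x (t(x, v) = x + 4 = 4 + x)
y(Q, h) = (Q + h)/(4 + 2*Q) (y(Q, h) = (h + Q)/(Q + (4 + Q)) = (Q + h)/(4 + 2*Q))
(-105 + (41 + 49)/(-34 + O))*y(7, 4) = (-105 + (41 + 49)/(-34 + 20))*((7 + 4)/(2*(2 + 7))) = (-105 + 90/(-14))*((½)*11/9) = (-105 + 90*(-1/14))*((½)*(⅑)*11) = (-105 - 45/7)*(11/18) = -780/7*11/18 = -1430/21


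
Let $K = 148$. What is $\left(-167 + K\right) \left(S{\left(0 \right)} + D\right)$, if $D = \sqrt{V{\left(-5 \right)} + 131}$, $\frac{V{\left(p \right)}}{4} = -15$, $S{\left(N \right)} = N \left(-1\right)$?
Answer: $- 19 \sqrt{71} \approx -160.1$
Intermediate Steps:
$S{\left(N \right)} = - N$
$V{\left(p \right)} = -60$ ($V{\left(p \right)} = 4 \left(-15\right) = -60$)
$D = \sqrt{71}$ ($D = \sqrt{-60 + 131} = \sqrt{71} \approx 8.4261$)
$\left(-167 + K\right) \left(S{\left(0 \right)} + D\right) = \left(-167 + 148\right) \left(\left(-1\right) 0 + \sqrt{71}\right) = - 19 \left(0 + \sqrt{71}\right) = - 19 \sqrt{71}$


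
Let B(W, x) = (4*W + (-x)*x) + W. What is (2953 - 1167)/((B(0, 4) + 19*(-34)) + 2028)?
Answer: 893/683 ≈ 1.3075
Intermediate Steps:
B(W, x) = -x² + 5*W (B(W, x) = (4*W - x²) + W = (-x² + 4*W) + W = -x² + 5*W)
(2953 - 1167)/((B(0, 4) + 19*(-34)) + 2028) = (2953 - 1167)/(((-1*4² + 5*0) + 19*(-34)) + 2028) = 1786/(((-1*16 + 0) - 646) + 2028) = 1786/(((-16 + 0) - 646) + 2028) = 1786/((-16 - 646) + 2028) = 1786/(-662 + 2028) = 1786/1366 = 1786*(1/1366) = 893/683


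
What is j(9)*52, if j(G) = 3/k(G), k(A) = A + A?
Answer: 26/3 ≈ 8.6667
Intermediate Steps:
k(A) = 2*A
j(G) = 3/(2*G) (j(G) = 3/((2*G)) = 3*(1/(2*G)) = 3/(2*G))
j(9)*52 = ((3/2)/9)*52 = ((3/2)*(⅑))*52 = (⅙)*52 = 26/3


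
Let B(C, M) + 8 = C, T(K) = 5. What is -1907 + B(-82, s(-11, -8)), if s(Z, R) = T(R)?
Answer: -1997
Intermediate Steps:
s(Z, R) = 5
B(C, M) = -8 + C
-1907 + B(-82, s(-11, -8)) = -1907 + (-8 - 82) = -1907 - 90 = -1997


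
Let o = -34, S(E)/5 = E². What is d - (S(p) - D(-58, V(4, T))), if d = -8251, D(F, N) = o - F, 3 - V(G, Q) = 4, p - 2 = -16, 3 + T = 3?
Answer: -9207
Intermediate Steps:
T = 0 (T = -3 + 3 = 0)
p = -14 (p = 2 - 16 = -14)
S(E) = 5*E²
V(G, Q) = -1 (V(G, Q) = 3 - 1*4 = 3 - 4 = -1)
D(F, N) = -34 - F
d - (S(p) - D(-58, V(4, T))) = -8251 - (5*(-14)² - (-34 - 1*(-58))) = -8251 - (5*196 - (-34 + 58)) = -8251 - (980 - 1*24) = -8251 - (980 - 24) = -8251 - 1*956 = -8251 - 956 = -9207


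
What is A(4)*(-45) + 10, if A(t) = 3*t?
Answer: -530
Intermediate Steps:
A(4)*(-45) + 10 = (3*4)*(-45) + 10 = 12*(-45) + 10 = -540 + 10 = -530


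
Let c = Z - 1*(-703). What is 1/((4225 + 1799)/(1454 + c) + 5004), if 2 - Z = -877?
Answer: 253/1266514 ≈ 0.00019976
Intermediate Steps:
Z = 879 (Z = 2 - 1*(-877) = 2 + 877 = 879)
c = 1582 (c = 879 - 1*(-703) = 879 + 703 = 1582)
1/((4225 + 1799)/(1454 + c) + 5004) = 1/((4225 + 1799)/(1454 + 1582) + 5004) = 1/(6024/3036 + 5004) = 1/(6024*(1/3036) + 5004) = 1/(502/253 + 5004) = 1/(1266514/253) = 253/1266514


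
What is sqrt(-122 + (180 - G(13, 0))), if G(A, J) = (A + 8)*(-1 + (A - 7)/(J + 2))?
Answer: 4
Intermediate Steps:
G(A, J) = (-1 + (-7 + A)/(2 + J))*(8 + A) (G(A, J) = (8 + A)*(-1 + (-7 + A)/(2 + J)) = (-1 + (-7 + A)/(2 + J))*(8 + A))
sqrt(-122 + (180 - G(13, 0))) = sqrt(-122 + (180 - (-72 + 13**2 - 1*13 - 8*0 - 1*13*0)/(2 + 0))) = sqrt(-122 + (180 - (-72 + 169 - 13 + 0 + 0)/2)) = sqrt(-122 + (180 - 84/2)) = sqrt(-122 + (180 - 1*42)) = sqrt(-122 + (180 - 42)) = sqrt(-122 + 138) = sqrt(16) = 4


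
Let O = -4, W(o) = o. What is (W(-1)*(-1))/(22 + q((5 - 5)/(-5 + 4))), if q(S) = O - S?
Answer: 1/18 ≈ 0.055556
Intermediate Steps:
q(S) = -4 - S
(W(-1)*(-1))/(22 + q((5 - 5)/(-5 + 4))) = (-1*(-1))/(22 + (-4 - (5 - 5)/(-5 + 4))) = 1/(22 + (-4 - 0/(-1))) = 1/(22 + (-4 - 0*(-1))) = 1/(22 + (-4 - 1*0)) = 1/(22 + (-4 + 0)) = 1/(22 - 4) = 1/18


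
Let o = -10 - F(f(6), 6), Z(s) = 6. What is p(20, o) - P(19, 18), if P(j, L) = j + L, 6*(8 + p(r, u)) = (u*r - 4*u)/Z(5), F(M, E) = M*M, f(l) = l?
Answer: -589/9 ≈ -65.444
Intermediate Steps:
F(M, E) = M²
o = -46 (o = -10 - 1*6² = -10 - 1*36 = -10 - 36 = -46)
p(r, u) = -8 - u/9 + r*u/36 (p(r, u) = -8 + ((u*r - 4*u)/6)/6 = -8 + ((r*u - 4*u)*(⅙))/6 = -8 + ((-4*u + r*u)*(⅙))/6 = -8 + (-2*u/3 + r*u/6)/6 = -8 + (-u/9 + r*u/36) = -8 - u/9 + r*u/36)
P(j, L) = L + j
p(20, o) - P(19, 18) = (-8 - ⅑*(-46) + (1/36)*20*(-46)) - (18 + 19) = (-8 + 46/9 - 230/9) - 1*37 = -256/9 - 37 = -589/9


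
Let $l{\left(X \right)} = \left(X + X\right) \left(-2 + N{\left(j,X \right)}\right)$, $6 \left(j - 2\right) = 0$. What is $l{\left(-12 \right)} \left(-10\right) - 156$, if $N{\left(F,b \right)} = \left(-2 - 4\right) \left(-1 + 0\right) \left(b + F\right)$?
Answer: $-15036$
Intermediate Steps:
$j = 2$ ($j = 2 + \frac{1}{6} \cdot 0 = 2 + 0 = 2$)
$N{\left(F,b \right)} = 6 F + 6 b$ ($N{\left(F,b \right)} = \left(-6\right) \left(-1\right) \left(F + b\right) = 6 \left(F + b\right) = 6 F + 6 b$)
$l{\left(X \right)} = 2 X \left(10 + 6 X\right)$ ($l{\left(X \right)} = \left(X + X\right) \left(-2 + \left(6 \cdot 2 + 6 X\right)\right) = 2 X \left(-2 + \left(12 + 6 X\right)\right) = 2 X \left(10 + 6 X\right)$)
$l{\left(-12 \right)} \left(-10\right) - 156 = 4 \left(-12\right) \left(5 + 3 \left(-12\right)\right) \left(-10\right) - 156 = 4 \left(-12\right) \left(5 - 36\right) \left(-10\right) - 156 = 4 \left(-12\right) \left(-31\right) \left(-10\right) - 156 = 1488 \left(-10\right) - 156 = -14880 - 156 = -15036$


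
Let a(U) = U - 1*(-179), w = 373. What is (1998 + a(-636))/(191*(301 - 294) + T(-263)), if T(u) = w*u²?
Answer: 1541/25801374 ≈ 5.9725e-5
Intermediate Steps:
a(U) = 179 + U (a(U) = U + 179 = 179 + U)
T(u) = 373*u²
(1998 + a(-636))/(191*(301 - 294) + T(-263)) = (1998 + (179 - 636))/(191*(301 - 294) + 373*(-263)²) = (1998 - 457)/(191*7 + 373*69169) = 1541/(1337 + 25800037) = 1541/25801374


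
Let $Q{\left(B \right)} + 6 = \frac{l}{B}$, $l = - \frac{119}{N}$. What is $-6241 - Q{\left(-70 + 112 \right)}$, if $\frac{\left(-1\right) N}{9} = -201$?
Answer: $- \frac{67674673}{10854} \approx -6235.0$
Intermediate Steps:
$N = 1809$ ($N = \left(-9\right) \left(-201\right) = 1809$)
$l = - \frac{119}{1809} \approx -0.065782$
$Q{\left(B \right)} = -6 - \frac{119}{1809 B}$
$-6241 - Q{\left(-70 + 112 \right)} = -6241 - \left(-6 - \frac{119}{1809 \left(-70 + 112\right)}\right) = -6241 - \left(-6 - \frac{119}{1809 \cdot 42}\right) = -6241 - \left(-6 - \frac{17}{10854}\right) = -6241 - - \frac{65141}{10854} = -6241 + \frac{65141}{10854} = - \frac{67674673}{10854}$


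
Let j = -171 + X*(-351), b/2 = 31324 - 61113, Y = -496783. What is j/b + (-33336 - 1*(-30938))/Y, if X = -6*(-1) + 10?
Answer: 3017751265/29597337574 ≈ 0.10196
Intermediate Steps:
X = 16 (X = 6 + 10 = 16)
b = -59578 (b = 2*(31324 - 61113) = 2*(-29789) = -59578)
j = -5787 (j = -171 + 16*(-351) = -171 - 5616 = -5787)
j/b + (-33336 - 1*(-30938))/Y = -5787/(-59578) + (-33336 - 1*(-30938))/(-496783) = -5787*(-1/59578) + (-33336 + 30938)*(-1/496783) = 5787/59578 - 2398*(-1/496783) = 5787/59578 + 2398/496783 = 3017751265/29597337574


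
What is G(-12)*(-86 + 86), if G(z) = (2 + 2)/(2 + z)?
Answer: 0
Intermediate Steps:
G(z) = 4/(2 + z)
G(-12)*(-86 + 86) = (4/(2 - 12))*(-86 + 86) = (4/(-10))*0 = (4*(-⅒))*0 = -⅖*0 = 0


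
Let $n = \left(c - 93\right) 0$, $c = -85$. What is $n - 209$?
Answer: $-209$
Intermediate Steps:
$n = 0$ ($n = \left(-85 - 93\right) 0 = \left(-178\right) 0 = 0$)
$n - 209 = 0 - 209 = -209$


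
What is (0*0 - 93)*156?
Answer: -14508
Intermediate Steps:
(0*0 - 93)*156 = (0 - 93)*156 = -93*156 = -14508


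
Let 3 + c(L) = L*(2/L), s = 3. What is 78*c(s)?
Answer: -78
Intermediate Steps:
c(L) = -1 (c(L) = -3 + L*(2/L) = -3 + 2 = -1)
78*c(s) = 78*(-1) = -78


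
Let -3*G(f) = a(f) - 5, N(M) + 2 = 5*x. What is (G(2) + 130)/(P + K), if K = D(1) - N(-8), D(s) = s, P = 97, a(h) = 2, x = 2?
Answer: 131/90 ≈ 1.4556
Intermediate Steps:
N(M) = 8 (N(M) = -2 + 5*2 = -2 + 10 = 8)
G(f) = 1 (G(f) = -(2 - 5)/3 = -⅓*(-3) = 1)
K = -7 (K = 1 - 1*8 = 1 - 8 = -7)
(G(2) + 130)/(P + K) = (1 + 130)/(97 - 7) = 131/90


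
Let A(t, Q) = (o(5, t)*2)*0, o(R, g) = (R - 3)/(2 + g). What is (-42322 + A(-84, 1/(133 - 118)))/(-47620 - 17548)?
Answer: 21161/32584 ≈ 0.64943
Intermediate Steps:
o(R, g) = (-3 + R)/(2 + g)
A(t, Q) = 0 (A(t, Q) = (((-3 + 5)/(2 + t))*2)*0 = ((2/(2 + t))*2)*0 = (4/(2 + t))*0 = 0)
(-42322 + A(-84, 1/(133 - 118)))/(-47620 - 17548) = (-42322 + 0)/(-47620 - 17548) = -42322/(-65168) = -42322*(-1/65168) = 21161/32584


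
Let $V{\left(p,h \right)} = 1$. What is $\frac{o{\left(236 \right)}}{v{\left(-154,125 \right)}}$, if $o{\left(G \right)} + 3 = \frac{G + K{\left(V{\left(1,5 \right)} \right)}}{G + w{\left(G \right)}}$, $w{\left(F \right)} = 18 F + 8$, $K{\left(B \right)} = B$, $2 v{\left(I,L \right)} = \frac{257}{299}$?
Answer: $- \frac{3958461}{577222} \approx -6.8578$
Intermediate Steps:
$v{\left(I,L \right)} = \frac{257}{598}$ ($v{\left(I,L \right)} = \frac{257 \cdot \frac{1}{299}}{2} = \frac{1}{2} \cdot \frac{257}{299} = \frac{257}{598}$)
$w{\left(F \right)} = 8 + 18 F$
$o{\left(G \right)} = -3 + \frac{1 + G}{8 + 19 G}$ ($o{\left(G \right)} = -3 + \frac{G + 1}{G + \left(8 + 18 G\right)} = -3 + \frac{1 + G}{8 + 19 G}$)
$\frac{o{\left(236 \right)}}{v{\left(-154,125 \right)}} = \frac{\frac{1}{8 + 19 \cdot 236} \left(-23 - 13216\right)}{\frac{257}{598}} = \frac{-23 - 13216}{8 + 4484} \cdot \frac{598}{257} = \frac{1}{4492} \left(-13239\right) \frac{598}{257} = \left(- \frac{13239}{4492}\right) \frac{598}{257} = - \frac{3958461}{577222}$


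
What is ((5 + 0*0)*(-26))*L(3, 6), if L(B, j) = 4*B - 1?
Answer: -1430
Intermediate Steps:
L(B, j) = -1 + 4*B
((5 + 0*0)*(-26))*L(3, 6) = ((5 + 0*0)*(-26))*(-1 + 4*3) = ((5 + 0)*(-26))*(-1 + 12) = (5*(-26))*11 = -130*11 = -1430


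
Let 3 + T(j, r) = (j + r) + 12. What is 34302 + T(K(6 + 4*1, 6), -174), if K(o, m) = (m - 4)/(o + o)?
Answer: 341371/10 ≈ 34137.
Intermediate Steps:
K(o, m) = (-4 + m)/(2*o) (K(o, m) = (-4 + m)/((2*o)) = (-4 + m)*(1/(2*o)) = (-4 + m)/(2*o))
T(j, r) = 9 + j + r (T(j, r) = -3 + ((j + r) + 12) = -3 + (12 + j + r) = 9 + j + r)
34302 + T(K(6 + 4*1, 6), -174) = 34302 + (9 + (-4 + 6)/(2*(6 + 4*1)) - 174) = 34302 + (9 + (½)*2/(6 + 4) - 174) = 34302 + (9 + (½)*2/10 - 174) = 34302 + (9 + (½)*(⅒)*2 - 174) = 34302 + (9 + ⅒ - 174) = 34302 - 1649/10 = 341371/10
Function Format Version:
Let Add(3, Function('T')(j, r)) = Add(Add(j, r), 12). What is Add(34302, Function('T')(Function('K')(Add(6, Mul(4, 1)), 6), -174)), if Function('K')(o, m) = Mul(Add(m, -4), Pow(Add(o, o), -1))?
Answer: Rational(341371, 10) ≈ 34137.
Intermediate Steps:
Function('K')(o, m) = Mul(Rational(1, 2), Pow(o, -1), Add(-4, m)) (Function('K')(o, m) = Mul(Add(-4, m), Pow(Mul(2, o), -1)) = Mul(Add(-4, m), Mul(Rational(1, 2), Pow(o, -1))) = Mul(Rational(1, 2), Pow(o, -1), Add(-4, m)))
Function('T')(j, r) = Add(9, j, r) (Function('T')(j, r) = Add(-3, Add(Add(j, r), 12)) = Add(-3, Add(12, j, r)) = Add(9, j, r))
Add(34302, Function('T')(Function('K')(Add(6, Mul(4, 1)), 6), -174)) = Add(34302, Add(9, Mul(Rational(1, 2), Pow(Add(6, Mul(4, 1)), -1), Add(-4, 6)), -174)) = Add(34302, Add(9, Mul(Rational(1, 2), Pow(Add(6, 4), -1), 2), -174)) = Add(34302, Add(9, Mul(Rational(1, 2), Pow(10, -1), 2), -174)) = Add(34302, Add(9, Mul(Rational(1, 2), Rational(1, 10), 2), -174)) = Add(34302, Add(9, Rational(1, 10), -174)) = Add(34302, Rational(-1649, 10)) = Rational(341371, 10)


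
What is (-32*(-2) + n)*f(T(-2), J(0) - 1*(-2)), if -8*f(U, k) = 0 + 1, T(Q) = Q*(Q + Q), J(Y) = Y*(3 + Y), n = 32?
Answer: -12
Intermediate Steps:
T(Q) = 2*Q² (T(Q) = Q*(2*Q) = 2*Q²)
f(U, k) = -⅛ (f(U, k) = -(0 + 1)/8 = -⅛*1 = -⅛)
(-32*(-2) + n)*f(T(-2), J(0) - 1*(-2)) = (-32*(-2) + 32)*(-⅛) = (64 + 32)*(-⅛) = 96*(-⅛) = -12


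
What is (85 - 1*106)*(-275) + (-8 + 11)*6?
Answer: 5793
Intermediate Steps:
(85 - 1*106)*(-275) + (-8 + 11)*6 = (85 - 106)*(-275) + 3*6 = -21*(-275) + 18 = 5775 + 18 = 5793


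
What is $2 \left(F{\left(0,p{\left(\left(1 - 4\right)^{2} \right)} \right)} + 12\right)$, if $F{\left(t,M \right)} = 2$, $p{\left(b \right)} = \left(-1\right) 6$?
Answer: $28$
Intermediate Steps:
$p{\left(b \right)} = -6$
$2 \left(F{\left(0,p{\left(\left(1 - 4\right)^{2} \right)} \right)} + 12\right) = 2 \left(2 + 12\right) = 2 \cdot 14 = 28$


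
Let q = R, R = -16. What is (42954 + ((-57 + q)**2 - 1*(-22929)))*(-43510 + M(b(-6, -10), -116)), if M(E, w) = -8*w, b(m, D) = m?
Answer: -3032349384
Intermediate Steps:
q = -16
(42954 + ((-57 + q)**2 - 1*(-22929)))*(-43510 + M(b(-6, -10), -116)) = (42954 + ((-57 - 16)**2 - 1*(-22929)))*(-43510 - 8*(-116)) = (42954 + ((-73)**2 + 22929))*(-43510 + 928) = (42954 + (5329 + 22929))*(-42582) = (42954 + 28258)*(-42582) = 71212*(-42582) = -3032349384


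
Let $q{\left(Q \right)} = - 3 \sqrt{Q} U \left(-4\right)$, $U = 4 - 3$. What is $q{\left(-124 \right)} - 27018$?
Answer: $-27018 + 24 i \sqrt{31} \approx -27018.0 + 133.63 i$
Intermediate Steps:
$U = 1$ ($U = 4 - 3 = 1$)
$q{\left(Q \right)} = 12 \sqrt{Q}$ ($q{\left(Q \right)} = - 3 \sqrt{Q} 1 \left(-4\right) = - 3 \sqrt{Q} \left(-4\right) = 12 \sqrt{Q}$)
$q{\left(-124 \right)} - 27018 = 12 \sqrt{-124} - 27018 = 12 \cdot 2 i \sqrt{31} - 27018 = 24 i \sqrt{31} - 27018 = -27018 + 24 i \sqrt{31}$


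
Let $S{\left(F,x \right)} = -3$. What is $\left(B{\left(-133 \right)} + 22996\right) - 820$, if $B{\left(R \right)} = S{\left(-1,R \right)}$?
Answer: $22173$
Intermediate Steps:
$B{\left(R \right)} = -3$
$\left(B{\left(-133 \right)} + 22996\right) - 820 = \left(-3 + 22996\right) - 820 = 22993 - 820 = 22173$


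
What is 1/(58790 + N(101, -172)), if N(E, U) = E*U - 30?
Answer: 1/41388 ≈ 2.4162e-5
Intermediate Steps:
N(E, U) = -30 + E*U
1/(58790 + N(101, -172)) = 1/(58790 + (-30 + 101*(-172))) = 1/(58790 + (-30 - 17372)) = 1/(58790 - 17402) = 1/41388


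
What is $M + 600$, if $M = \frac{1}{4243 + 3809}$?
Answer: $\frac{4831201}{8052} \approx 600.0$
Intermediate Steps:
$M = \frac{1}{8052} \approx 0.00012419$
$M + 600 = \frac{1}{8052} + 600 = \frac{4831201}{8052}$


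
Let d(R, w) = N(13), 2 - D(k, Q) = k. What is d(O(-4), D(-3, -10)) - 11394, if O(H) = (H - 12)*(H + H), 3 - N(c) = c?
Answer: -11404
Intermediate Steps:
N(c) = 3 - c
D(k, Q) = 2 - k
O(H) = 2*H*(-12 + H) (O(H) = (-12 + H)*(2*H) = 2*H*(-12 + H))
d(R, w) = -10 (d(R, w) = 3 - 1*13 = 3 - 13 = -10)
d(O(-4), D(-3, -10)) - 11394 = -10 - 11394 = -11404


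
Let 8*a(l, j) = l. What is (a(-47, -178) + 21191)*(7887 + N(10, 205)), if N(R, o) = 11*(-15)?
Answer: 654366141/4 ≈ 1.6359e+8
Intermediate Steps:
a(l, j) = l/8
N(R, o) = -165
(a(-47, -178) + 21191)*(7887 + N(10, 205)) = ((⅛)*(-47) + 21191)*(7887 - 165) = (-47/8 + 21191)*7722 = (169481/8)*7722 = 654366141/4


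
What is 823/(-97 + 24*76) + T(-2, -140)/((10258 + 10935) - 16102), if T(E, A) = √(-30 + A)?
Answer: 823/1727 + I*√170/5091 ≈ 0.47655 + 0.0025611*I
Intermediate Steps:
823/(-97 + 24*76) + T(-2, -140)/((10258 + 10935) - 16102) = 823/(-97 + 24*76) + √(-30 - 140)/((10258 + 10935) - 16102) = 823/(-97 + 1824) + √(-170)/(21193 - 16102) = 823/1727 + (I*√170)/5091 = 823*(1/1727) + (I*√170)*(1/5091) = 823/1727 + I*√170/5091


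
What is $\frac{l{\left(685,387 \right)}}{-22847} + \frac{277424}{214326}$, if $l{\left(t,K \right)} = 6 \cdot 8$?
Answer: $\frac{452001320}{349764723} \approx 1.2923$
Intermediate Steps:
$l{\left(t,K \right)} = 48$
$\frac{l{\left(685,387 \right)}}{-22847} + \frac{277424}{214326} = \frac{48}{-22847} + \frac{277424}{214326} = 48 \left(- \frac{1}{22847}\right) + 277424 \cdot \frac{1}{214326} = - \frac{48}{22847} + \frac{19816}{15309} = \frac{452001320}{349764723}$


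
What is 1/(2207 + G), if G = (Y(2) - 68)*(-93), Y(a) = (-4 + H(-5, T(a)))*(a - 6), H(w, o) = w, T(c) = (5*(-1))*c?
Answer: 1/5183 ≈ 0.00019294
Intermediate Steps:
T(c) = -5*c
Y(a) = 54 - 9*a (Y(a) = (-4 - 5)*(a - 6) = -9*(-6 + a) = 54 - 9*a)
G = 2976 (G = ((54 - 9*2) - 68)*(-93) = ((54 - 18) - 68)*(-93) = (36 - 68)*(-93) = -32*(-93) = 2976)
1/(2207 + G) = 1/(2207 + 2976) = 1/5183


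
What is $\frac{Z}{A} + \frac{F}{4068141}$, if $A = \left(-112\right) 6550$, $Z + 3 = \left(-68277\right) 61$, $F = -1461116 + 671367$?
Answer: $\frac{23377200835}{4263411768} \approx 5.4832$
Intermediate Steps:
$F = -789749$
$Z = -4164900$ ($Z = -3 - 4164897 = -4164900$)
$A = -733600$
$\frac{Z}{A} + \frac{F}{4068141} = - \frac{4164900}{-733600} - \frac{789749}{4068141} = \left(-4164900\right) \left(- \frac{1}{733600}\right) - \frac{789749}{4068141} = \frac{41649}{7336} - \frac{789749}{4068141} = \frac{23377200835}{4263411768}$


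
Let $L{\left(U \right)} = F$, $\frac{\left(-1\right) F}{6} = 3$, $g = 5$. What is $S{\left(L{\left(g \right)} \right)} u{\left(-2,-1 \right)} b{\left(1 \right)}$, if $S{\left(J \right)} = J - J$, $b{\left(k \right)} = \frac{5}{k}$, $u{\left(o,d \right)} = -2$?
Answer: $0$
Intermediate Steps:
$F = -18$ ($F = \left(-6\right) 3 = -18$)
$L{\left(U \right)} = -18$
$S{\left(J \right)} = 0$
$S{\left(L{\left(g \right)} \right)} u{\left(-2,-1 \right)} b{\left(1 \right)} = 0 \left(-2\right) \frac{5}{1} = 0 \cdot 5 \cdot 1 = 0 \cdot 5 = 0$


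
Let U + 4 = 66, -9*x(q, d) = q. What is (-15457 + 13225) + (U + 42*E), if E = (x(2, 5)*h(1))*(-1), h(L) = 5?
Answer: -6370/3 ≈ -2123.3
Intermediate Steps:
x(q, d) = -q/9
U = 62 (U = -4 + 66 = 62)
E = 10/9 (E = (-⅑*2*5)*(-1) = -2/9*5*(-1) = -10/9*(-1) = 10/9 ≈ 1.1111)
(-15457 + 13225) + (U + 42*E) = (-15457 + 13225) + (62 + 42*(10/9)) = -2232 + (62 + 140/3) = -2232 + 326/3 = -6370/3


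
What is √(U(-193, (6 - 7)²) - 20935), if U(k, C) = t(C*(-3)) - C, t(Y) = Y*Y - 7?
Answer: 3*I*√2326 ≈ 144.69*I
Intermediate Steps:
t(Y) = -7 + Y² (t(Y) = Y² - 7 = -7 + Y²)
U(k, C) = -7 - C + 9*C² (U(k, C) = (-7 + (C*(-3))²) - C = (-7 + (-3*C)²) - C = (-7 + 9*C²) - C = -7 - C + 9*C²)
√(U(-193, (6 - 7)²) - 20935) = √((-7 - (6 - 7)² + 9*((6 - 7)²)²) - 20935) = √((-7 - 1*(-1)² + 9*((-1)²)²) - 20935) = √((-7 - 1*1 + 9*1²) - 20935) = √((-7 - 1 + 9*1) - 20935) = √((-7 - 1 + 9) - 20935) = √(1 - 20935) = √(-20934) = 3*I*√2326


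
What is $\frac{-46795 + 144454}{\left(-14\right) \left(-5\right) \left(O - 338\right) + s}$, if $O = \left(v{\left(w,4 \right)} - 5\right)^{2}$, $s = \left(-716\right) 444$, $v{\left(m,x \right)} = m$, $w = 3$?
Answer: $- \frac{97659}{341284} \approx -0.28615$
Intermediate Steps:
$s = -317904$
$O = 4$ ($O = \left(3 - 5\right)^{2} = \left(-2\right)^{2} = 4$)
$\frac{-46795 + 144454}{\left(-14\right) \left(-5\right) \left(O - 338\right) + s} = \frac{-46795 + 144454}{\left(-14\right) \left(-5\right) \left(4 - 338\right) - 317904} = \frac{97659}{70 \left(-334\right) - 317904} = \frac{97659}{-23380 - 317904} = \frac{97659}{-341284} = 97659 \left(- \frac{1}{341284}\right) = - \frac{97659}{341284}$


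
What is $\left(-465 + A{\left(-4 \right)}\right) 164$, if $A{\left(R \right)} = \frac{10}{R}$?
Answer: $-76670$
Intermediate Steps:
$\left(-465 + A{\left(-4 \right)}\right) 164 = \left(-465 + \frac{10}{-4}\right) 164 = \left(-465 + 10 \left(- \frac{1}{4}\right)\right) 164 = \left(-465 - \frac{5}{2}\right) 164 = \left(- \frac{935}{2}\right) 164 = -76670$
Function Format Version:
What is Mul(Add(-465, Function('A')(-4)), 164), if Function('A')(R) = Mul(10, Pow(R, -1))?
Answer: -76670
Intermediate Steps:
Mul(Add(-465, Function('A')(-4)), 164) = Mul(Add(-465, Mul(10, Pow(-4, -1))), 164) = Mul(Add(-465, Mul(10, Rational(-1, 4))), 164) = Mul(Add(-465, Rational(-5, 2)), 164) = Mul(Rational(-935, 2), 164) = -76670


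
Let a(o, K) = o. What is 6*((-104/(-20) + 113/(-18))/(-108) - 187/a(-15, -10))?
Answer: 121273/1620 ≈ 74.860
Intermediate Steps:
6*((-104/(-20) + 113/(-18))/(-108) - 187/a(-15, -10)) = 6*((-104/(-20) + 113/(-18))/(-108) - 187/(-15)) = 6*((-104*(-1/20) + 113*(-1/18))*(-1/108) - 187*(-1/15)) = 6*((26/5 - 113/18)*(-1/108) + 187/15) = 6*(-97/90*(-1/108) + 187/15) = 6*(97/9720 + 187/15) = 6*(121273/9720) = 121273/1620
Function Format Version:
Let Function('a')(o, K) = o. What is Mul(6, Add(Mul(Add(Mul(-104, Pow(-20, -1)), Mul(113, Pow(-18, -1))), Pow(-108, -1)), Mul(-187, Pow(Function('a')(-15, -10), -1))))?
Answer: Rational(121273, 1620) ≈ 74.860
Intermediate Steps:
Mul(6, Add(Mul(Add(Mul(-104, Pow(-20, -1)), Mul(113, Pow(-18, -1))), Pow(-108, -1)), Mul(-187, Pow(Function('a')(-15, -10), -1)))) = Mul(6, Add(Mul(Add(Mul(-104, Pow(-20, -1)), Mul(113, Pow(-18, -1))), Pow(-108, -1)), Mul(-187, Pow(-15, -1)))) = Mul(6, Add(Mul(Add(Mul(-104, Rational(-1, 20)), Mul(113, Rational(-1, 18))), Rational(-1, 108)), Mul(-187, Rational(-1, 15)))) = Mul(6, Add(Mul(Add(Rational(26, 5), Rational(-113, 18)), Rational(-1, 108)), Rational(187, 15))) = Mul(6, Add(Mul(Rational(-97, 90), Rational(-1, 108)), Rational(187, 15))) = Mul(6, Add(Rational(97, 9720), Rational(187, 15))) = Mul(6, Rational(121273, 9720)) = Rational(121273, 1620)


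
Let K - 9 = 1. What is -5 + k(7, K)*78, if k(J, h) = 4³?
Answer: 4987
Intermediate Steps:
K = 10 (K = 9 + 1 = 10)
k(J, h) = 64
-5 + k(7, K)*78 = -5 + 64*78 = -5 + 4992 = 4987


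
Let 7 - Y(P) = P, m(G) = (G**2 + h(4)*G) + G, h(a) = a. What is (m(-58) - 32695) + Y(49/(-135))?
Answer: -3997841/135 ≈ -29614.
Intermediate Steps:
m(G) = G**2 + 5*G (m(G) = (G**2 + 4*G) + G = G**2 + 5*G)
Y(P) = 7 - P
(m(-58) - 32695) + Y(49/(-135)) = (-58*(5 - 58) - 32695) + (7 - 49/(-135)) = (-58*(-53) - 32695) + (7 - 49*(-1)/135) = (3074 - 32695) + (7 - 1*(-49/135)) = -29621 + (7 + 49/135) = -29621 + 994/135 = -3997841/135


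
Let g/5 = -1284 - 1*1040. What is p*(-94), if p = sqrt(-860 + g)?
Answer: -752*I*sqrt(195) ≈ -10501.0*I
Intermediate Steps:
g = -11620 (g = 5*(-1284 - 1*1040) = 5*(-1284 - 1040) = 5*(-2324) = -11620)
p = 8*I*sqrt(195) (p = sqrt(-860 - 11620) = sqrt(-12480) = 8*I*sqrt(195) ≈ 111.71*I)
p*(-94) = (8*I*sqrt(195))*(-94) = -752*I*sqrt(195)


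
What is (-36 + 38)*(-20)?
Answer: -40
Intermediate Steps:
(-36 + 38)*(-20) = 2*(-20) = -40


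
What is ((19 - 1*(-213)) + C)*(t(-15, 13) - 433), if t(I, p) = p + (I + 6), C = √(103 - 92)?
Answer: -99528 - 429*√11 ≈ -1.0095e+5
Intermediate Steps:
C = √11 ≈ 3.3166
t(I, p) = 6 + I + p (t(I, p) = p + (6 + I) = 6 + I + p)
((19 - 1*(-213)) + C)*(t(-15, 13) - 433) = ((19 - 1*(-213)) + √11)*((6 - 15 + 13) - 433) = ((19 + 213) + √11)*(4 - 433) = (232 + √11)*(-429) = -99528 - 429*√11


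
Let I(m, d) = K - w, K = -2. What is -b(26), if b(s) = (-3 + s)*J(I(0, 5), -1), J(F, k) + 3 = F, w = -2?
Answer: 69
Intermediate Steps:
I(m, d) = 0 (I(m, d) = -2 - 1*(-2) = -2 + 2 = 0)
J(F, k) = -3 + F
b(s) = 9 - 3*s (b(s) = (-3 + s)*(-3 + 0) = (-3 + s)*(-3) = 9 - 3*s)
-b(26) = -(9 - 3*26) = -(9 - 78) = -1*(-69) = 69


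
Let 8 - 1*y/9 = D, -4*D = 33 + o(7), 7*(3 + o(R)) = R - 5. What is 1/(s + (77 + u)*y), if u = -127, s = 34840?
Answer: 7/194830 ≈ 3.5929e-5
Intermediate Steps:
o(R) = -26/7 + R/7 (o(R) = -3 + (R - 5)/7 = -3 + (-5 + R)/7 = -3 + (-5/7 + R/7) = -26/7 + R/7)
D = -53/7 (D = -(33 + (-26/7 + (1/7)*7))/4 = -(33 + (-26/7 + 1))/4 = -(33 - 19/7)/4 = -1/4*212/7 = -53/7 ≈ -7.5714)
y = 981/7 (y = 72 - 9*(-53/7) = 72 + 477/7 = 981/7 ≈ 140.14)
1/(s + (77 + u)*y) = 1/(34840 + (77 - 127)*(981/7)) = 1/(34840 - 50*981/7) = 1/(34840 - 49050/7) = 1/(194830/7) = 7/194830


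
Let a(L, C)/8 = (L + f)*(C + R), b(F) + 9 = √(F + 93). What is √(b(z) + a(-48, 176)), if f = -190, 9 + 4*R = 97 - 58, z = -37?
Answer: √(-349393 + 2*√14) ≈ 591.09*I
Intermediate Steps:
R = 15/2 (R = -9/4 + (97 - 58)/4 = -9/4 + (¼)*39 = -9/4 + 39/4 = 15/2 ≈ 7.5000)
b(F) = -9 + √(93 + F) (b(F) = -9 + √(F + 93) = -9 + √(93 + F))
a(L, C) = 8*(-190 + L)*(15/2 + C) (a(L, C) = 8*((L - 190)*(C + 15/2)) = 8*((-190 + L)*(15/2 + C)) = 8*(-190 + L)*(15/2 + C))
√(b(z) + a(-48, 176)) = √((-9 + √(93 - 37)) + (-11400 - 1520*176 + 60*(-48) + 8*176*(-48))) = √((-9 + √56) + (-11400 - 267520 - 2880 - 67584)) = √((-9 + 2*√14) - 349384) = √(-349393 + 2*√14)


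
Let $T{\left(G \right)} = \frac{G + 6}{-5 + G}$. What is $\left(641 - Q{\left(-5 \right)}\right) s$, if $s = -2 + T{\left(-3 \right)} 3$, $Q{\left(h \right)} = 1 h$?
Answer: $- \frac{8075}{4} \approx -2018.8$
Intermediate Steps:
$Q{\left(h \right)} = h$
$T{\left(G \right)} = \frac{6 + G}{-5 + G}$
$s = - \frac{25}{8}$ ($s = -2 + \frac{6 - 3}{-5 - 3} \cdot 3 = -2 + \frac{1}{-8} \cdot 3 \cdot 3 = -2 + \left(- \frac{1}{8}\right) 3 \cdot 3 = -2 - \frac{9}{8} = - \frac{25}{8} \approx -3.125$)
$\left(641 - Q{\left(-5 \right)}\right) s = \left(641 - -5\right) \left(- \frac{25}{8}\right) = \left(641 + 5\right) \left(- \frac{25}{8}\right) = 646 \left(- \frac{25}{8}\right) = - \frac{8075}{4}$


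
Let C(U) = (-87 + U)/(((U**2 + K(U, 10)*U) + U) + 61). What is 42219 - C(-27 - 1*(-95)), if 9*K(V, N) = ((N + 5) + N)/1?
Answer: 1877774634/44477 ≈ 42219.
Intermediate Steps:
K(V, N) = 5/9 + 2*N/9 (K(V, N) = (((N + 5) + N)/1)/9 = (((5 + N) + N)*1)/9 = ((5 + 2*N)*1)/9 = (5 + 2*N)/9 = 5/9 + 2*N/9)
C(U) = (-87 + U)/(61 + U**2 + 34*U/9) (C(U) = (-87 + U)/(((U**2 + (5/9 + (2/9)*10)*U) + U) + 61) = (-87 + U)/(((U**2 + (5/9 + 20/9)*U) + U) + 61) = (-87 + U)/(((U**2 + 25*U/9) + U) + 61) = (-87 + U)/((U**2 + 34*U/9) + 61) = (-87 + U)/(61 + U**2 + 34*U/9))
42219 - C(-27 - 1*(-95)) = 42219 - 9*(-87 + (-27 - 1*(-95)))/(549 + 9*(-27 - 1*(-95))**2 + 34*(-27 - 1*(-95))) = 42219 - 9*(-87 + (-27 + 95))/(549 + 9*(-27 + 95)**2 + 34*(-27 + 95)) = 42219 - 9*(-87 + 68)/(549 + 9*68**2 + 34*68) = 42219 - 9*(-19)/(549 + 9*4624 + 2312) = 42219 - 9*(-19)/(549 + 41616 + 2312) = 42219 - 9*(-19)/44477 = 42219 - 1*(-171/44477) = 42219 + 171/44477 = 1877774634/44477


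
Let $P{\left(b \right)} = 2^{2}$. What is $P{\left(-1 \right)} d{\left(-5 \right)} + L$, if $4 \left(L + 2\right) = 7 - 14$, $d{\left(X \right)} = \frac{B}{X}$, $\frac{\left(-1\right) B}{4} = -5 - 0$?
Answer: $- \frac{79}{4} \approx -19.75$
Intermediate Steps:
$B = 20$ ($B = - 4 \left(-5 - 0\right) = - 4 \left(-5 + 0\right) = \left(-4\right) \left(-5\right) = 20$)
$d{\left(X \right)} = \frac{20}{X}$
$L = - \frac{15}{4}$ ($L = -2 + \frac{7 - 14}{4} = -2 + \frac{1}{4} \left(-7\right) = -2 - \frac{7}{4} = - \frac{15}{4} \approx -3.75$)
$P{\left(b \right)} = 4$
$P{\left(-1 \right)} d{\left(-5 \right)} + L = 4 \frac{20}{-5} - \frac{15}{4} = 4 \cdot 20 \left(- \frac{1}{5}\right) - \frac{15}{4} = 4 \left(-4\right) - \frac{15}{4} = -16 - \frac{15}{4} = - \frac{79}{4}$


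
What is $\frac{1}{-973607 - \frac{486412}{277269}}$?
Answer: $- \frac{277269}{269951525695} \approx -1.0271 \cdot 10^{-6}$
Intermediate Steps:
$\frac{1}{-973607 - \frac{486412}{277269}} = \frac{1}{- \frac{269951525695}{277269}} = - \frac{277269}{269951525695}$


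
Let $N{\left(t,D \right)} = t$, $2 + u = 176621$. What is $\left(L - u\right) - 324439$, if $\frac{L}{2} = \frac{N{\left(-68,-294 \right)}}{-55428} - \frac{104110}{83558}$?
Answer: $- \frac{290079752367758}{578931603} \approx -5.0106 \cdot 10^{5}$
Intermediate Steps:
$u = 176619$ ($u = -2 + 176621 = 176619$)
$L = - \frac{1441231784}{578931603}$ ($L = 2 \left(- \frac{68}{-55428} - \frac{104110}{83558}\right) = 2 \left(\left(-68\right) \left(- \frac{1}{55428}\right) - \frac{52055}{41779}\right) = 2 \left(\frac{17}{13857} - \frac{52055}{41779}\right) = 2 \left(- \frac{720615892}{578931603}\right) = - \frac{1441231784}{578931603} \approx -2.4895$)
$\left(L - u\right) - 324439 = \left(- \frac{1441231784}{578931603} - 176619\right) - 324439 = - \frac{102251762022041}{578931603} - 324439 = - \frac{290079752367758}{578931603}$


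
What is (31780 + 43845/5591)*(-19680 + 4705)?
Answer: -2661444229375/5591 ≈ -4.7602e+8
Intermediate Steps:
(31780 + 43845/5591)*(-19680 + 4705) = (31780 + 43845*(1/5591))*(-14975) = (31780 + 43845/5591)*(-14975) = (177725825/5591)*(-14975) = -2661444229375/5591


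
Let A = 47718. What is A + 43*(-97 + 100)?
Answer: 47847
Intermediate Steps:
A + 43*(-97 + 100) = 47718 + 43*(-97 + 100) = 47718 + 43*3 = 47718 + 129 = 47847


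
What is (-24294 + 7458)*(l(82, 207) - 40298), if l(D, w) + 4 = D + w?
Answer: 673658868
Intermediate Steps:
l(D, w) = -4 + D + w (l(D, w) = -4 + (D + w) = -4 + D + w)
(-24294 + 7458)*(l(82, 207) - 40298) = (-24294 + 7458)*((-4 + 82 + 207) - 40298) = -16836*(285 - 40298) = -16836*(-40013) = 673658868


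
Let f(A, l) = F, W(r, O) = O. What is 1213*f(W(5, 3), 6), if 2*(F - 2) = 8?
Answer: 7278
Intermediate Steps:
F = 6 (F = 2 + (½)*8 = 2 + 4 = 6)
f(A, l) = 6
1213*f(W(5, 3), 6) = 1213*6 = 7278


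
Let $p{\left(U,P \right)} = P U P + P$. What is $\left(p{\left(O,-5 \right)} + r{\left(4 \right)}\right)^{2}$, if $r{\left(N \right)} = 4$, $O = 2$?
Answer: $2401$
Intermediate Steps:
$p{\left(U,P \right)} = P + U P^{2}$ ($p{\left(U,P \right)} = U P^{2} + P = P + U P^{2}$)
$\left(p{\left(O,-5 \right)} + r{\left(4 \right)}\right)^{2} = \left(- 5 \left(1 - 10\right) + 4\right)^{2} = \left(\left(-5\right) \left(-9\right) + 4\right)^{2} = \left(45 + 4\right)^{2} = 49^{2} = 2401$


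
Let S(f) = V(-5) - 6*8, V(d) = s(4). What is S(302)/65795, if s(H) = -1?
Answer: -49/65795 ≈ -0.00074474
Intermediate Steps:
V(d) = -1
S(f) = -49 (S(f) = -1 - 6*8 = -1 - 48 = -49)
S(302)/65795 = -49/65795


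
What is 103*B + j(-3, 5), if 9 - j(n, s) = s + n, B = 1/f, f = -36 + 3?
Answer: 128/33 ≈ 3.8788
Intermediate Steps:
f = -33
B = -1/33 (B = 1/(-33) = -1/33 ≈ -0.030303)
j(n, s) = 9 - n - s (j(n, s) = 9 - (s + n) = 9 - (n + s) = 9 + (-n - s) = 9 - n - s)
103*B + j(-3, 5) = 103*(-1/33) + (9 - 1*(-3) - 1*5) = -103/33 + (9 + 3 - 5) = -103/33 + 7 = 128/33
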